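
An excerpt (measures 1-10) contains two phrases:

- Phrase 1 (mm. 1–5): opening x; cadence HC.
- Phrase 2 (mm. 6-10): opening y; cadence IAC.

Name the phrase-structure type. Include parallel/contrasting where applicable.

contrasting period

Phrase 1 ends with a half cadence (weaker) and phrase 2 with an imperfect authentic cadence (stronger): antecedent + consequent = a period.
The two phrases open with different material (x / y), so the period is contrasting.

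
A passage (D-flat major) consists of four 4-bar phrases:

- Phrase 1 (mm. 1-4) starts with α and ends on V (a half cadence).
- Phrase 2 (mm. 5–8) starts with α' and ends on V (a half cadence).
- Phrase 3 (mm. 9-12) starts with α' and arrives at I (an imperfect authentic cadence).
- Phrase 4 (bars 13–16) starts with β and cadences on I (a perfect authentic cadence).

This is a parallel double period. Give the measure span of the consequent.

In a double period the first pair of phrases (ending half cadence) is the large antecedent and the second pair (ending perfect authentic cadence) is the large consequent; the consequent is measures 9–16.

measures 9–16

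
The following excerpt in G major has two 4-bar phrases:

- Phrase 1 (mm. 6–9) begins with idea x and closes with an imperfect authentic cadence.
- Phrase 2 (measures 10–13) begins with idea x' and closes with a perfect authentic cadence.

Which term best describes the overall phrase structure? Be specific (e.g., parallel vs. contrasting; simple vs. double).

Phrase 1 ends with an imperfect authentic cadence (weaker) and phrase 2 with a perfect authentic cadence (stronger): antecedent + consequent = a period.
The two phrases open with the same material (x / x'), so the period is parallel.

parallel period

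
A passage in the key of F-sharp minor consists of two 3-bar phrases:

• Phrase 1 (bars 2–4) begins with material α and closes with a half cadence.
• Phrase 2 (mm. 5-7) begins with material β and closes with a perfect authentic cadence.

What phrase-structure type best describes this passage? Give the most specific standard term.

contrasting period

Phrase 1 ends with a half cadence (weaker) and phrase 2 with a perfect authentic cadence (stronger): antecedent + consequent = a period.
The two phrases open with different material (α / β), so the period is contrasting.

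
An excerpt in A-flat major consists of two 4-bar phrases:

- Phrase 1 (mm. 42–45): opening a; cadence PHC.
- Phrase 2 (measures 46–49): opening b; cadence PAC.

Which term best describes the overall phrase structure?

Phrase 1 ends with a Phrygian half cadence (weaker) and phrase 2 with a perfect authentic cadence (stronger): antecedent + consequent = a period.
The two phrases open with different material (a / b), so the period is contrasting.

contrasting period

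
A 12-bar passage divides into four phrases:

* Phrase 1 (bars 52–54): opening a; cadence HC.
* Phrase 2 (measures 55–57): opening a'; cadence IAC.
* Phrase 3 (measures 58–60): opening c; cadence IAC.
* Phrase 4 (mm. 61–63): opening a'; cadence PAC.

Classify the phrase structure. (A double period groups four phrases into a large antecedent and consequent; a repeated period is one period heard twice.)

Four phrases in two halves: the first half (bars 52–57) ends with an imperfect authentic cadence, the second (measures 58–63) with a perfect authentic cadence — a large antecedent–consequent pair, i.e. a double period.
Phrase 3 begins with different material from phrase 1, making it contrasting.

contrasting double period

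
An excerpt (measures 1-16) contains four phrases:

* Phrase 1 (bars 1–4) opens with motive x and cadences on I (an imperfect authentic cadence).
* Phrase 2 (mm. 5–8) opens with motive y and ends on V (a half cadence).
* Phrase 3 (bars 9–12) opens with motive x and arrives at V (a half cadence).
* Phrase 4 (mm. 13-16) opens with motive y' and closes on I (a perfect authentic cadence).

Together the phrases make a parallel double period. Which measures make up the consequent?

In a double period the first pair of phrases (ending half cadence) is the large antecedent and the second pair (ending perfect authentic cadence) is the large consequent; the consequent is measures 9–16.

measures 9–16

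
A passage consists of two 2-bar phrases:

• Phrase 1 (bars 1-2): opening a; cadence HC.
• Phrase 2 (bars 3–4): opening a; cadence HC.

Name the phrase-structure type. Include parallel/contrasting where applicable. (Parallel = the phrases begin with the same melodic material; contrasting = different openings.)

Both phrases have the same opening (a) and the same cadence (half cadence): the second is a restatement, not a consequent, so this is a repeated phrase rather than a period.

repeated phrase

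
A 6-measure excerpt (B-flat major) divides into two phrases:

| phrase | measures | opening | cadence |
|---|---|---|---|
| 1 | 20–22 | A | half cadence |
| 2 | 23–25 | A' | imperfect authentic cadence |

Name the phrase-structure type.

Phrase 1 ends with a half cadence (weaker) and phrase 2 with an imperfect authentic cadence (stronger): antecedent + consequent = a period.
The two phrases open with the same material (A / A'), so the period is parallel.

parallel period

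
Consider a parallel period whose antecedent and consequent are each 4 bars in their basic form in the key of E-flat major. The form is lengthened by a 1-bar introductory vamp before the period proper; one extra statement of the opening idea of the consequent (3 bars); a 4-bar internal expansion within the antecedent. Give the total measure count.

Basic parallel period: 4 + 4 = 8 bars.
8 (basic form) + 1 (introduction) + 3 (extra statement) + 4 (internal expansion) = 16.

16 measures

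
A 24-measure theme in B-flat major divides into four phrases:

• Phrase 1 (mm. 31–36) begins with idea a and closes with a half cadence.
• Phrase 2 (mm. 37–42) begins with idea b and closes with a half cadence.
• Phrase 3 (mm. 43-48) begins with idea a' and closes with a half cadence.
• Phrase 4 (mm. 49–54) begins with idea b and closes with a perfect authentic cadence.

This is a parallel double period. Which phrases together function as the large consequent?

phrases 3 and 4

In a double period the first pair of phrases (ending half cadence) is the large antecedent and the second pair (ending perfect authentic cadence) is the large consequent; the consequent is phrases 3 and 4.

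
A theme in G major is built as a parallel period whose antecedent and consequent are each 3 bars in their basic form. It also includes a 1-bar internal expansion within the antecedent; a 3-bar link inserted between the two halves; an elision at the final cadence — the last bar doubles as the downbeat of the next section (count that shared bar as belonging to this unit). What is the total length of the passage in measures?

10 measures

Basic parallel period: 3 + 3 = 6 bars.
6 (basic form) + 1 (internal expansion) + 3 (link) = 10.
The elision shares a bar with the next section but does not change this unit's count.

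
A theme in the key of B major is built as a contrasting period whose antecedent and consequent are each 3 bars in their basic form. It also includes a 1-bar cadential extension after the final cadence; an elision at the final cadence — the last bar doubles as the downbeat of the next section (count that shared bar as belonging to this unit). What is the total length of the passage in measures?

Basic contrasting period: 3 + 3 = 6 bars.
6 (basic form) + 1 (cadential extension) = 7.
The elision shares a bar with the next section but does not change this unit's count.

7 measures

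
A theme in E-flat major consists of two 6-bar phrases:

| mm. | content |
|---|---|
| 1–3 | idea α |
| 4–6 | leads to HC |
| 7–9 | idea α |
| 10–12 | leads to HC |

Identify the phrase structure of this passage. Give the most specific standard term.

repeated phrase

Both phrases have the same opening (α) and the same cadence (half cadence): the second is a restatement, not a consequent, so this is a repeated phrase rather than a period.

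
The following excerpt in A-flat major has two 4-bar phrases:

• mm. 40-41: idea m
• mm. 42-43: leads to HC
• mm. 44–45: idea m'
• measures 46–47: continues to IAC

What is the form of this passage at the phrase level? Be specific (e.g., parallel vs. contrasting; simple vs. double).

parallel period

Phrase 1 ends with a half cadence (weaker) and phrase 2 with an imperfect authentic cadence (stronger): antecedent + consequent = a period.
The two phrases open with the same material (m / m'), so the period is parallel.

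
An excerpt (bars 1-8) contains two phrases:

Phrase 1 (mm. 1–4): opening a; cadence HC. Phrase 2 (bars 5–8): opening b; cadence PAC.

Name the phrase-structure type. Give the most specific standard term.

Phrase 1 ends with a half cadence (weaker) and phrase 2 with a perfect authentic cadence (stronger): antecedent + consequent = a period.
The two phrases open with different material (a / b), so the period is contrasting.

contrasting period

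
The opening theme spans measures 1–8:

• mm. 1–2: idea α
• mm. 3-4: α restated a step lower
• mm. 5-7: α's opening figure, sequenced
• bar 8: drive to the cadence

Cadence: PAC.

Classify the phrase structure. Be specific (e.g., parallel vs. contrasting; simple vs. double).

sentence

Basic idea (mm. 1–2) + its repetition (mm. 3–4) form the presentation; fragmentation and cadence (bars 5-8) form the continuation — the 8-bar whole is a sentence.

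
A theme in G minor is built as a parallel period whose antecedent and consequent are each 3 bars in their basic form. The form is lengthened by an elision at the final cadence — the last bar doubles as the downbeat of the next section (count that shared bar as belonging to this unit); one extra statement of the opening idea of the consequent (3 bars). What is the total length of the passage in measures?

9 measures

Basic parallel period: 3 + 3 = 6 bars.
6 (basic form) + 3 (extra statement) = 9.
The elision shares a bar with the next section but does not change this unit's count.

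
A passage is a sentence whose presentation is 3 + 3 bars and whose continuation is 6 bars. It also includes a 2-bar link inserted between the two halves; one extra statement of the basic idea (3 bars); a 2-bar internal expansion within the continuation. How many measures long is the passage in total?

19 measures

Basic sentence: 3 + 3 + 6 = 12 bars.
12 (basic form) + 2 (link) + 3 (extra statement) + 2 (internal expansion) = 19.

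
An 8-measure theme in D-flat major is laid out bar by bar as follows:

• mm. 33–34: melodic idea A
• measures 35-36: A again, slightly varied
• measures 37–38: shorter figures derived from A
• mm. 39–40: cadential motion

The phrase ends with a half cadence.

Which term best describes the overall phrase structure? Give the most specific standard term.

sentence

Basic idea (bars 33–34) + its repetition (mm. 35–36) form the presentation; fragmentation and cadence (mm. 37–40) form the continuation — the 8-bar whole is a sentence.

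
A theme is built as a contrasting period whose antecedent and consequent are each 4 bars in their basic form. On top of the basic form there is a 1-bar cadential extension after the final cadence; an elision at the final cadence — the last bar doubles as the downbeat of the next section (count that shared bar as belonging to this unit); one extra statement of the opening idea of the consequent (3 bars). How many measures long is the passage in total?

Basic contrasting period: 4 + 4 = 8 bars.
8 (basic form) + 1 (cadential extension) + 3 (extra statement) = 12.
The elision shares a bar with the next section but does not change this unit's count.

12 measures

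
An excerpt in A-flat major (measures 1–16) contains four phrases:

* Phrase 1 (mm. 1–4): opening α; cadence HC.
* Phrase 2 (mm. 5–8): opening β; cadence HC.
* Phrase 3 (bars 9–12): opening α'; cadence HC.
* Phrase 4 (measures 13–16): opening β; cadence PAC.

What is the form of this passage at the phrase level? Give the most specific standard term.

parallel double period

Four phrases in two halves: the first half (mm. 1-8) ends with a half cadence, the second (measures 9–16) with a perfect authentic cadence — a large antecedent–consequent pair, i.e. a double period.
Phrase 3 begins with the same material as phrase 1, making it parallel.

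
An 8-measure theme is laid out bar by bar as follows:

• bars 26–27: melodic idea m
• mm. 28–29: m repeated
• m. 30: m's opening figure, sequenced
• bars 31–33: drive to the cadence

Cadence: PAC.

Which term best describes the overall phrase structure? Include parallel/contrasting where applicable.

Basic idea (bars 26–27) + its repetition (mm. 28–29) form the presentation; fragmentation and cadence (measures 30-33) form the continuation — the 8-bar whole is a sentence.

sentence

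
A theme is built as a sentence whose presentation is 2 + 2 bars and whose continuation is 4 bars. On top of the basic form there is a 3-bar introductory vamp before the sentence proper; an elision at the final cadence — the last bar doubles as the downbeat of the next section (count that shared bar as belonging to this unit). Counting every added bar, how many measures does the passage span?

Basic sentence: 2 + 2 + 4 = 8 bars.
8 (basic form) + 3 (introduction) = 11.
The elision shares a bar with the next section but does not change this unit's count.

11 measures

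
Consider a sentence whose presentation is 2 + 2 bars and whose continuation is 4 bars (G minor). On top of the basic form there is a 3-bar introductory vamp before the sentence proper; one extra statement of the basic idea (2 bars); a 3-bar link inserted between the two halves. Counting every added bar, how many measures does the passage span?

16 measures

Basic sentence: 2 + 2 + 4 = 8 bars.
8 (basic form) + 3 (introduction) + 2 (extra statement) + 3 (link) = 16.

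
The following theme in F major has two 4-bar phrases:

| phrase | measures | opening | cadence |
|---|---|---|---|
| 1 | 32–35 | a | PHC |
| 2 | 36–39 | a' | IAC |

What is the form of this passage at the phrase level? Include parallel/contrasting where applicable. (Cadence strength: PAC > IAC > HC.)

parallel period

Phrase 1 ends with a Phrygian half cadence (weaker) and phrase 2 with an imperfect authentic cadence (stronger): antecedent + consequent = a period.
The two phrases open with the same material (a / a'), so the period is parallel.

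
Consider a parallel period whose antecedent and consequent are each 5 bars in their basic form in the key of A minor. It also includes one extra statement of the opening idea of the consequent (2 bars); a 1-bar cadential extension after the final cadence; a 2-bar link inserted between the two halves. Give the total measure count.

Basic parallel period: 5 + 5 = 10 bars.
10 (basic form) + 2 (extra statement) + 1 (cadential extension) + 2 (link) = 15.

15 measures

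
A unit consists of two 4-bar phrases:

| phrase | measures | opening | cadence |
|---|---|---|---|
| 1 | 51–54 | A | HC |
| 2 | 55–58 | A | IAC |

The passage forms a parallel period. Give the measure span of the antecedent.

measures 51–54

The phrase ending with the weaker cadence (half cadence) is the antecedent; the one ending more conclusively (imperfect authentic cadence) is the consequent. The antecedent is measures 51–54.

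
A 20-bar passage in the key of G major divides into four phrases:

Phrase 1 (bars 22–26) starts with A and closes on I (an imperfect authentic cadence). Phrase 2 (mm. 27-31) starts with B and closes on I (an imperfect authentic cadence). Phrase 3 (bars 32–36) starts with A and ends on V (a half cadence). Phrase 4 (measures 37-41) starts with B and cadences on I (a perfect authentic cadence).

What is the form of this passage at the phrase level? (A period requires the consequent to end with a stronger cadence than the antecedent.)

Four phrases in two halves: the first half (bars 22–31) ends with an imperfect authentic cadence, the second (measures 32-41) with a perfect authentic cadence — a large antecedent–consequent pair, i.e. a double period.
Phrase 3 begins with the same material as phrase 1, making it parallel.

parallel double period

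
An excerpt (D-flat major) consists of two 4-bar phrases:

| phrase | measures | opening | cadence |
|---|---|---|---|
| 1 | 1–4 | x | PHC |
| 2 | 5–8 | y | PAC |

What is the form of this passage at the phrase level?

Phrase 1 ends with a Phrygian half cadence (weaker) and phrase 2 with a perfect authentic cadence (stronger): antecedent + consequent = a period.
The two phrases open with different material (x / y), so the period is contrasting.

contrasting period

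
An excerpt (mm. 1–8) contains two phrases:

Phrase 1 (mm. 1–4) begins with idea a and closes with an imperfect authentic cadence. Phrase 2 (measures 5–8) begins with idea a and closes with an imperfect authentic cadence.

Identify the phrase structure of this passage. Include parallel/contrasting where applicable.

repeated phrase

Both phrases have the same opening (a) and the same cadence (imperfect authentic cadence): the second is a restatement, not a consequent, so this is a repeated phrase rather than a period.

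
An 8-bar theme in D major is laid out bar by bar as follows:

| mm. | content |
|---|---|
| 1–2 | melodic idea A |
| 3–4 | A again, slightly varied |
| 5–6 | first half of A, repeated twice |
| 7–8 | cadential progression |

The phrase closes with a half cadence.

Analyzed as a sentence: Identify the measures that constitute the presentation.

The presentation of a sentence is the basic idea (mm. 1–2) plus its repetition (bars 3–4); the presentation is therefore mm. 1–4.

measures 1–4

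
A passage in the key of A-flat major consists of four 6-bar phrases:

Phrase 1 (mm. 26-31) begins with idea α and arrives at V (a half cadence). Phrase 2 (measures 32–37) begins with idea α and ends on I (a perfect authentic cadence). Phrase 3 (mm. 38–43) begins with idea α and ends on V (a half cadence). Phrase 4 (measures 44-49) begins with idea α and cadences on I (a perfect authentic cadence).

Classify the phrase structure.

The cadence pattern HC–PAC–HC–PAC is weak–strong twice, and phrases 3–4 restate phrases 1–2: a period heard twice, not a double period (which would end weakly at phrase 2).

repeated period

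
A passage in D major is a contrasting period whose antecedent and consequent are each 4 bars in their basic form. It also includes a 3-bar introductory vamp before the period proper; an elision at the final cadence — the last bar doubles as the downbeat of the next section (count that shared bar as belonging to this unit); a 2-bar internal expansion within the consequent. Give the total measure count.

Basic contrasting period: 4 + 4 = 8 bars.
8 (basic form) + 3 (introduction) + 2 (internal expansion) = 13.
The elision shares a bar with the next section but does not change this unit's count.

13 measures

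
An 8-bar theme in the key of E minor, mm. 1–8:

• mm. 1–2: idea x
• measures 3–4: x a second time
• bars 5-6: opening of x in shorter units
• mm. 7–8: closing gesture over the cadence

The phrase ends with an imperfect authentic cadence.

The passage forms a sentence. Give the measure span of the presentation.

measures 1–4

The presentation of a sentence is the basic idea (bars 1–2) plus its repetition (mm. 3-4); the presentation is therefore measures 1-4.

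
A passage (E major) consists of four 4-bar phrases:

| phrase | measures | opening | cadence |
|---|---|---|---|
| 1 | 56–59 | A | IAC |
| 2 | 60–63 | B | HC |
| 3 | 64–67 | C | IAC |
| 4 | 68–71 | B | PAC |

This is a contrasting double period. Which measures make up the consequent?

In a double period the first pair of phrases (ending half cadence) is the large antecedent and the second pair (ending perfect authentic cadence) is the large consequent; the consequent is measures 64–71.

measures 64–71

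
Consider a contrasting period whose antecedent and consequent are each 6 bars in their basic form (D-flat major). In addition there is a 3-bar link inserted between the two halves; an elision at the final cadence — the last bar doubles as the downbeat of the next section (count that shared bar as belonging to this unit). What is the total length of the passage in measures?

Basic contrasting period: 6 + 6 = 12 bars.
12 (basic form) + 3 (link) = 15.
The elision shares a bar with the next section but does not change this unit's count.

15 measures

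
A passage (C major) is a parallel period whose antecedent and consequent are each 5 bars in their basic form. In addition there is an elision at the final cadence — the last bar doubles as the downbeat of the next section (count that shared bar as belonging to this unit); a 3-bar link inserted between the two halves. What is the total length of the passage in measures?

Basic parallel period: 5 + 5 = 10 bars.
10 (basic form) + 3 (link) = 13.
The elision shares a bar with the next section but does not change this unit's count.

13 measures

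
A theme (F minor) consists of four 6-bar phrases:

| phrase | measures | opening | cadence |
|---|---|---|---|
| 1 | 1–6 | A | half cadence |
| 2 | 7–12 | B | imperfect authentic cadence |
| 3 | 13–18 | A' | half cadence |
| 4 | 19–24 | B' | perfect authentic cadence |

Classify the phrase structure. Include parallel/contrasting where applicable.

parallel double period

Four phrases in two halves: the first half (measures 1–12) ends with an imperfect authentic cadence, the second (bars 13–24) with a perfect authentic cadence — a large antecedent–consequent pair, i.e. a double period.
Phrase 3 begins with the same material as phrase 1, making it parallel.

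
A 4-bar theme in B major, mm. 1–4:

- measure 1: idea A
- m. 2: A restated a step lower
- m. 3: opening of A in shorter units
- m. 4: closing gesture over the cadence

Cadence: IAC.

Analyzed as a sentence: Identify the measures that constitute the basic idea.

The presentation of a sentence is the basic idea (m. 1) plus its repetition (m. 2); the basic idea is therefore m. 1.

measures 1–1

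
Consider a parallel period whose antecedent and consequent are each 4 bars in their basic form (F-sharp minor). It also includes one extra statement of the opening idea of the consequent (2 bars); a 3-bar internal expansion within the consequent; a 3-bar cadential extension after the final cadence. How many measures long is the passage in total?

Basic parallel period: 4 + 4 = 8 bars.
8 (basic form) + 2 (extra statement) + 3 (internal expansion) + 3 (cadential extension) = 16.

16 measures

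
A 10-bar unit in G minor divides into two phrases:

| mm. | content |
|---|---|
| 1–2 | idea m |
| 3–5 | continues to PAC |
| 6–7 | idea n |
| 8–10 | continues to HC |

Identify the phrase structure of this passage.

phrase group

The second phrase closes with a half cadence, which is not stronger than the first phrase's perfect authentic cadence; without a weak→strong cadential pair there is no antecedent–consequent relationship, so this is a phrase group rather than a period.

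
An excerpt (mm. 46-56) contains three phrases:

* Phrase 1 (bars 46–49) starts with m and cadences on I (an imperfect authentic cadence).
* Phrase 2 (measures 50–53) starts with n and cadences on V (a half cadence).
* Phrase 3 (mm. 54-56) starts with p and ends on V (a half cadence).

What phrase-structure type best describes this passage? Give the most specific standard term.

The final phrase closes with a half cadence, which is not stronger than the preceding half cadence; the 3 phrases lack an overall antecedent–consequent design and so form a phrase group.

phrase group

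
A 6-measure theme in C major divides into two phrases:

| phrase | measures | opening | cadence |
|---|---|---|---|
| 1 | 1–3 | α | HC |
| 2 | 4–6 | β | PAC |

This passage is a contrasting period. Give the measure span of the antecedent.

The antecedent is the phrase ending with the weaker cadence (half cadence, phrase 1) and the consequent the one ending more conclusively (perfect authentic cadence, phrase 2); the antecedent is bars 1–3.

measures 1–3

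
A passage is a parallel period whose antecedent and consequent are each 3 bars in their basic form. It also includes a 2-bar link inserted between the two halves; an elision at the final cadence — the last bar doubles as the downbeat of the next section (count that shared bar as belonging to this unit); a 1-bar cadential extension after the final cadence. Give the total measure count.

9 measures

Basic parallel period: 3 + 3 = 6 bars.
6 (basic form) + 2 (link) + 1 (cadential extension) = 9.
The elision shares a bar with the next section but does not change this unit's count.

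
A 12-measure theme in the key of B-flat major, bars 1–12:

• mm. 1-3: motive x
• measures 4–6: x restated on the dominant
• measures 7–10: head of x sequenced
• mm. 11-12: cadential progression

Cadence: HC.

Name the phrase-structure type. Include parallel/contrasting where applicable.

sentence

Basic idea (bars 1–3) + its repetition (bars 4-6) form the presentation; fragmentation and cadence (mm. 7–12) form the continuation — the 12-bar whole is a sentence.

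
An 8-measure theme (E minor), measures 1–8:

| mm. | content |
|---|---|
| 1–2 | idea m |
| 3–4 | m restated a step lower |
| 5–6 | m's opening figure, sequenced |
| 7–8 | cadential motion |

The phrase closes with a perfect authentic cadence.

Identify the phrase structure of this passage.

Basic idea (measures 1–2) + its repetition (mm. 3–4) form the presentation; fragmentation and cadence (measures 5-8) form the continuation — the 8-bar whole is a sentence.

sentence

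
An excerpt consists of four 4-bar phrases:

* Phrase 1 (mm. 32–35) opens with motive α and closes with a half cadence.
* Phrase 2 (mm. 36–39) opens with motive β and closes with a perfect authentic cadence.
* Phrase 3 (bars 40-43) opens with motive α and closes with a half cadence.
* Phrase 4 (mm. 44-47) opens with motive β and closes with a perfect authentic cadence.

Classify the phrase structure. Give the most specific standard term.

The cadence pattern HC–PAC–HC–PAC is weak–strong twice, and phrases 3–4 restate phrases 1–2: a period heard twice, not a double period (which would end weakly at phrase 2).

repeated period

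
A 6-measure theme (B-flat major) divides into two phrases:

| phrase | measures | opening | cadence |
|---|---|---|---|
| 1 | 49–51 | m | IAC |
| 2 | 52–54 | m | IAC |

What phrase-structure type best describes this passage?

repeated phrase

Both phrases have the same opening (m) and the same cadence (imperfect authentic cadence): the second is a restatement, not a consequent, so this is a repeated phrase rather than a period.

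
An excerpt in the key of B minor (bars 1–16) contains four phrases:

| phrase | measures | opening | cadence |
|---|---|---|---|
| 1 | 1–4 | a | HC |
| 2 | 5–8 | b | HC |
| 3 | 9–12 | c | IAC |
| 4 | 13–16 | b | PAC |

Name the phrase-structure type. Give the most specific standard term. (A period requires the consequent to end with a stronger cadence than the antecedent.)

contrasting double period

Four phrases in two halves: the first half (bars 1–8) ends with a half cadence, the second (mm. 9–16) with a perfect authentic cadence — a large antecedent–consequent pair, i.e. a double period.
Phrase 3 begins with different material from phrase 1, making it contrasting.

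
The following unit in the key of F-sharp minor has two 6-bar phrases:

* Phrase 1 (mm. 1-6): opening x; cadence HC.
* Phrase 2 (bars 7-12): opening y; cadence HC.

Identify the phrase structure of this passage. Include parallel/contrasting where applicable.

The second phrase closes with a half cadence, which is not stronger than the first phrase's half cadence; without a weak→strong cadential pair there is no antecedent–consequent relationship, so this is a phrase group rather than a period.

phrase group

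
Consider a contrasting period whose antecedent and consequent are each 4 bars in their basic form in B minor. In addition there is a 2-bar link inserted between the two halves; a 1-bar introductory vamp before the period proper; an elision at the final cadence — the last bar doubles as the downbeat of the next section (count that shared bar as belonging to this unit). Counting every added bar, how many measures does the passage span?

Basic contrasting period: 4 + 4 = 8 bars.
8 (basic form) + 2 (link) + 1 (introduction) = 11.
The elision shares a bar with the next section but does not change this unit's count.

11 measures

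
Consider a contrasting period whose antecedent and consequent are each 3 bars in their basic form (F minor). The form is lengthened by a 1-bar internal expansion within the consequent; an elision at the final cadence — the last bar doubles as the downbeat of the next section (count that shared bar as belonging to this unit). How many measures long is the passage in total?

Basic contrasting period: 3 + 3 = 6 bars.
6 (basic form) + 1 (internal expansion) = 7.
The elision shares a bar with the next section but does not change this unit's count.

7 measures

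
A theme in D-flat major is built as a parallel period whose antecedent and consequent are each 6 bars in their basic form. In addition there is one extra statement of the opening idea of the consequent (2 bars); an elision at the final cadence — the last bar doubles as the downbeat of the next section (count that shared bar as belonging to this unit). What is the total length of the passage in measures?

14 measures

Basic parallel period: 6 + 6 = 12 bars.
12 (basic form) + 2 (extra statement) = 14.
The elision shares a bar with the next section but does not change this unit's count.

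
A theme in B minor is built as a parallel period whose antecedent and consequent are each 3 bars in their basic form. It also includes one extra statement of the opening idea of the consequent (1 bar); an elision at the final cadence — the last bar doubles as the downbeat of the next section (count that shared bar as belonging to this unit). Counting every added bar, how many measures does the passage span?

7 measures

Basic parallel period: 3 + 3 = 6 bars.
6 (basic form) + 1 (extra statement) = 7.
The elision shares a bar with the next section but does not change this unit's count.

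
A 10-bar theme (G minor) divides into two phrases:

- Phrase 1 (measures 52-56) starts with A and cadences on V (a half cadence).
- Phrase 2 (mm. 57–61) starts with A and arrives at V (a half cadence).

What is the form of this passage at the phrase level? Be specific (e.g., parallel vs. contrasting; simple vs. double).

repeated phrase

Both phrases have the same opening (A) and the same cadence (half cadence): the second is a restatement, not a consequent, so this is a repeated phrase rather than a period.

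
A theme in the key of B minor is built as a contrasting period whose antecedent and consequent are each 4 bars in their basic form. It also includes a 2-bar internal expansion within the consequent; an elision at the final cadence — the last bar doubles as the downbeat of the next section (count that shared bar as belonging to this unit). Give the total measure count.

Basic contrasting period: 4 + 4 = 8 bars.
8 (basic form) + 2 (internal expansion) = 10.
The elision shares a bar with the next section but does not change this unit's count.

10 measures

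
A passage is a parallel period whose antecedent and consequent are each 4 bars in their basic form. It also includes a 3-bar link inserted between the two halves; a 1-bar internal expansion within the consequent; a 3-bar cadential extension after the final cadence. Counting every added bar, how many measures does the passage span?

Basic parallel period: 4 + 4 = 8 bars.
8 (basic form) + 3 (link) + 1 (internal expansion) + 3 (cadential extension) = 15.

15 measures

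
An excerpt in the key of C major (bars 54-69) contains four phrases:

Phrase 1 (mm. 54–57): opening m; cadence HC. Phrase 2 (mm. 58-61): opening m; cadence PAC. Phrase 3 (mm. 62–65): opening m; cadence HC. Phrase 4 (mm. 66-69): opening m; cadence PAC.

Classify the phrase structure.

repeated period

The cadence pattern HC–PAC–HC–PAC is weak–strong twice, and phrases 3–4 restate phrases 1–2: a period heard twice, not a double period (which would end weakly at phrase 2).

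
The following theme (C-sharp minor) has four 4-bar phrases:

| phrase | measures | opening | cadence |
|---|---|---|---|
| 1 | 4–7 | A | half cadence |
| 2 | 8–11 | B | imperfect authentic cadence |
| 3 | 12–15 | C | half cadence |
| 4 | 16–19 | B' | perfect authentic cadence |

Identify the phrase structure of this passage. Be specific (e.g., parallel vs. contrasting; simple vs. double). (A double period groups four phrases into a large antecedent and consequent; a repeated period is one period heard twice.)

contrasting double period

Four phrases in two halves: the first half (mm. 4–11) ends with an imperfect authentic cadence, the second (mm. 12–19) with a perfect authentic cadence — a large antecedent–consequent pair, i.e. a double period.
Phrase 3 begins with different material from phrase 1, making it contrasting.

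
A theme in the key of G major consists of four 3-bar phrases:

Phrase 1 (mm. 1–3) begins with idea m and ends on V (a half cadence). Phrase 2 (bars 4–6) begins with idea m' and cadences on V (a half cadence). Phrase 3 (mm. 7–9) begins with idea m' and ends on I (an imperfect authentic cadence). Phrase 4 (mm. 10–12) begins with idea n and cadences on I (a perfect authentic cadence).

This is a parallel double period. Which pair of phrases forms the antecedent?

phrases 1 and 2

In a double period the first pair of phrases (ending half cadence) is the large antecedent and the second pair (ending perfect authentic cadence) is the large consequent; the antecedent is phrases 1 and 2.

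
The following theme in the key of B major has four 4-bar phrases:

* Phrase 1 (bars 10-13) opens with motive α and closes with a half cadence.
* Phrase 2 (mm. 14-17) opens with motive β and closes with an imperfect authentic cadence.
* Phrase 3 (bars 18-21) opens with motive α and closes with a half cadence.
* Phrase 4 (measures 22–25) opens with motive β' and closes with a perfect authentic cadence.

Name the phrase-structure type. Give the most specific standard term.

parallel double period

Four phrases in two halves: the first half (mm. 10-17) ends with an imperfect authentic cadence, the second (mm. 18–25) with a perfect authentic cadence — a large antecedent–consequent pair, i.e. a double period.
Phrase 3 begins with the same material as phrase 1, making it parallel.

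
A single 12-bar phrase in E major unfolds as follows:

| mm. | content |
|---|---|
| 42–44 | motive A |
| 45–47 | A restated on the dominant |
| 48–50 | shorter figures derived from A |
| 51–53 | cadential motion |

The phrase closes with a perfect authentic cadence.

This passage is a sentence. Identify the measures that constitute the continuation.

After the presentation (bars 42-47), the continuation covers the fragmentation through the cadence: bars 48-53.

measures 48–53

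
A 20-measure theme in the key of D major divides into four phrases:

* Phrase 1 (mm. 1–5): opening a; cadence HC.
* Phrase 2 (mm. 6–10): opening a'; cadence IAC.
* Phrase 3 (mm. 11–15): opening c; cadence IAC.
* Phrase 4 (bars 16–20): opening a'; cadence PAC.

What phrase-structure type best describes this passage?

contrasting double period

Four phrases in two halves: the first half (mm. 1-10) ends with an imperfect authentic cadence, the second (mm. 11–20) with a perfect authentic cadence — a large antecedent–consequent pair, i.e. a double period.
Phrase 3 begins with different material from phrase 1, making it contrasting.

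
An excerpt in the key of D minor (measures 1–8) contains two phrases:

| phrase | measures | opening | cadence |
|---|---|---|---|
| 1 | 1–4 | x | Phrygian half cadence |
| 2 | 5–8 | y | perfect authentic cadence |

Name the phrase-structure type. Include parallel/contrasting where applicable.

contrasting period

Phrase 1 ends with a Phrygian half cadence (weaker) and phrase 2 with a perfect authentic cadence (stronger): antecedent + consequent = a period.
The two phrases open with different material (x / y), so the period is contrasting.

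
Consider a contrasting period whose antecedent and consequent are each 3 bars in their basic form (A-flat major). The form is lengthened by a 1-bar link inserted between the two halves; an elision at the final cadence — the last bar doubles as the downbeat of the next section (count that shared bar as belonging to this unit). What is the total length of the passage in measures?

Basic contrasting period: 3 + 3 = 6 bars.
6 (basic form) + 1 (link) = 7.
The elision shares a bar with the next section but does not change this unit's count.

7 measures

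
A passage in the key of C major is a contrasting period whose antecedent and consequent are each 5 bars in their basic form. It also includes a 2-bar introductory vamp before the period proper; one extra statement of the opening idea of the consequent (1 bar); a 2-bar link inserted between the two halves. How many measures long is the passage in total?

Basic contrasting period: 5 + 5 = 10 bars.
10 (basic form) + 2 (introduction) + 1 (extra statement) + 2 (link) = 15.

15 measures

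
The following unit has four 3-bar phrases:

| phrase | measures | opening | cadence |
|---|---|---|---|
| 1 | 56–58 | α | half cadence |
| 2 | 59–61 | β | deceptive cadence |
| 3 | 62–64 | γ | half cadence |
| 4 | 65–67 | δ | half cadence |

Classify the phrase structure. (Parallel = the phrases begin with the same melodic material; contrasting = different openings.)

Phrase 4 ends with a half cadence, no stronger than phrase 2's deceptive cadence, so the four phrases do not form a double period; nor do phrases 3–4 duplicate 1–2, so it is not a repeated period. With no phrase reaching a conclusive cadence, the passage is a phrase group.

phrase group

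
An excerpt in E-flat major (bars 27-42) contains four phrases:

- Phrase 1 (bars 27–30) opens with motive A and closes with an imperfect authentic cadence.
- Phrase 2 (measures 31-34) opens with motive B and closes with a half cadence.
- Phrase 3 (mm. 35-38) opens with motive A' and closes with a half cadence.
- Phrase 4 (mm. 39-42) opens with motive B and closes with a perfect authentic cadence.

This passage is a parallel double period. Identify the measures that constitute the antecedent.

In a double period the four phrases pair into a large antecedent (phrases 1–2, ending half cadence) and a large consequent (phrases 3–4, ending perfect authentic cadence). The antecedent spans measures 27–34.

measures 27–34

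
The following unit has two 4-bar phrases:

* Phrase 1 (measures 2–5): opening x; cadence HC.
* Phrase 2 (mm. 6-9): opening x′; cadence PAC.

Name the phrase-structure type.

parallel period

Phrase 1 ends with a half cadence (weaker) and phrase 2 with a perfect authentic cadence (stronger): antecedent + consequent = a period.
The two phrases open with the same material (x / x′), so the period is parallel.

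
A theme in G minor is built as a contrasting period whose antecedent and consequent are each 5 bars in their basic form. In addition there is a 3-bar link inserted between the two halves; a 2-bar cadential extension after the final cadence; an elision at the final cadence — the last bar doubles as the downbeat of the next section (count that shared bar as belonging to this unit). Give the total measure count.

Basic contrasting period: 5 + 5 = 10 bars.
10 (basic form) + 3 (link) + 2 (cadential extension) = 15.
The elision shares a bar with the next section but does not change this unit's count.

15 measures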